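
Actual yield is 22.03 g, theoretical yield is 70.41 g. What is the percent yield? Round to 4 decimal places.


% yield = 100 * actual / theoretical
% yield = 100 * 22.03 / 70.41
% yield = 31.28816929 %, rounded to 4 dp:

31.2882 %


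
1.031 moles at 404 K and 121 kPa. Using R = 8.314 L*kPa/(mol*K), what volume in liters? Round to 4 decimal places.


PV = nRT, solve for V = nRT / P.
nRT = 1.031 * 8.314 * 404 = 3462.9805
V = 3462.9805 / 121
V = 28.61967355 L, rounded to 4 dp:

28.6197 L


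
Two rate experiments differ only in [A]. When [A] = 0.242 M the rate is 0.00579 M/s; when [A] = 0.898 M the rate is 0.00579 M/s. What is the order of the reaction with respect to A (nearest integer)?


Rate is proportional to [A]^n, so rate2/rate1 = ([A]2/[A]1)^n. Take logs to solve for n.
rate2/rate1 = 0.00579 / 0.00579 = 1.0
[A]2/[A]1 = 0.898 / 0.242 = 3.7107
n = ln(1.0) / ln(3.7107) = 0.0
Nearest integer order:

0


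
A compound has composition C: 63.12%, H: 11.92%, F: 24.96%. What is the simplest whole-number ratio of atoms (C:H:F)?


Assume 100 g of compound, divide each mass% by atomic mass to get moles, then normalize by the smallest to get a raw atom ratio.
Moles per 100 g: C: 63.12/12.011 = 5.2552, H: 11.92/1.008 = 11.8254, F: 24.96/18.998 = 1.3138
Raw ratio (divide by min = 1.3138): C: 4.0, H: 9.001, F: 1.0
Multiply by 1 to clear fractions: C: 4.0 ~= 4, H: 9.001 ~= 9, F: 1.0 ~= 1
Reduce by GCD to get the simplest whole-number ratio:

4:9:1


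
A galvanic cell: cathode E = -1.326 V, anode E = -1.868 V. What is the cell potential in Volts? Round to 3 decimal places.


Standard cell potential: E_cell = E_cathode - E_anode.
E_cell = -1.326 - (-1.868)
E_cell = 0.542 V, rounded to 3 dp:

0.542 V


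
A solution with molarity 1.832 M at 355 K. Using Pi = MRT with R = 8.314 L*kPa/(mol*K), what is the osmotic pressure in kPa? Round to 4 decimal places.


Osmotic pressure (van't Hoff): Pi = M*R*T.
RT = 8.314 * 355 = 2951.47
Pi = 1.832 * 2951.47
Pi = 5407.09304 kPa, rounded to 4 dp:

5407.0930 kPa


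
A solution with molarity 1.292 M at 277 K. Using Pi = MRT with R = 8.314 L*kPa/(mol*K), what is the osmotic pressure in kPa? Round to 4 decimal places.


Osmotic pressure (van't Hoff): Pi = M*R*T.
RT = 8.314 * 277 = 2302.978
Pi = 1.292 * 2302.978
Pi = 2975.447576 kPa, rounded to 4 dp:

2975.4476 kPa


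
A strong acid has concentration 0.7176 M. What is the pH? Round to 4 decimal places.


A strong acid dissociates completely, so [H+] equals the given concentration.
pH = -log10([H+]) = -log10(0.7176)
pH = 0.14411757, rounded to 4 dp:

0.1441


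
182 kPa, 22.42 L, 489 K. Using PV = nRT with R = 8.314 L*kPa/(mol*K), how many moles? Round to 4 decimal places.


PV = nRT, solve for n = PV / (RT).
PV = 182 * 22.42 = 4080.44
RT = 8.314 * 489 = 4065.546
n = 4080.44 / 4065.546
n = 1.00366347 mol, rounded to 4 dp:

1.0037 mol


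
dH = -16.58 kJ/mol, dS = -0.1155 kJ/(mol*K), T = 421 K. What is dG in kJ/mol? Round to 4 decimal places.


Gibbs: dG = dH - T*dS (consistent units, dS already in kJ/(mol*K)).
T*dS = 421 * -0.1155 = -48.6255
dG = -16.58 - (-48.6255)
dG = 32.0455 kJ/mol, rounded to 4 dp:

32.0455 kJ/mol


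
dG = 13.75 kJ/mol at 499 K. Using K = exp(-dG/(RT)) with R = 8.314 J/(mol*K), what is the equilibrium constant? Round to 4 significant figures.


dG is in kJ/mol; multiply by 1000 to match R in J/(mol*K).
RT = 8.314 * 499 = 4148.686 J/mol
exponent = -dG*1000 / (RT) = -(13.75*1000) / 4148.686 = -3.31430241
K = exp(-3.31430241)
K = 0.036359404, rounded to 4 significant figures:

0.03636


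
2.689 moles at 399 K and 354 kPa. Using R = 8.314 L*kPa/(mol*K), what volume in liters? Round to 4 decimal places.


PV = nRT, solve for V = nRT / P.
nRT = 2.689 * 8.314 * 399 = 8920.1821
V = 8920.1821 / 354
V = 25.19825452 L, rounded to 4 dp:

25.1983 L


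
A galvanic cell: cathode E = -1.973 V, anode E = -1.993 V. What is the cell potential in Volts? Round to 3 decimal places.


Standard cell potential: E_cell = E_cathode - E_anode.
E_cell = -1.973 - (-1.993)
E_cell = 0.02 V, rounded to 3 dp:

0.020 V


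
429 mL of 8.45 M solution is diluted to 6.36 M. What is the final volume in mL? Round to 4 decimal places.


Dilution: M1*V1 = M2*V2, solve for V2.
V2 = M1*V1 / M2
V2 = 8.45 * 429 / 6.36
V2 = 3625.05 / 6.36
V2 = 569.97641509 mL, rounded to 4 dp:

569.9764 mL


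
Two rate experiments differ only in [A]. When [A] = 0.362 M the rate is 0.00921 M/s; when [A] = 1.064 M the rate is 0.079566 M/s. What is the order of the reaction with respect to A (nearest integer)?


Rate is proportional to [A]^n, so rate2/rate1 = ([A]2/[A]1)^n. Take logs to solve for n.
rate2/rate1 = 0.079566 / 0.00921 = 8.6391
[A]2/[A]1 = 1.064 / 0.362 = 2.9392
n = ln(8.6391) / ln(2.9392) = 2.0
Nearest integer order:

2


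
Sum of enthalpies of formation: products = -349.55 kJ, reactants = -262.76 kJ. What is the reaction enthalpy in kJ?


dH_rxn = sum(dH_f products) - sum(dH_f reactants)
dH_rxn = -349.55 - (-262.76)
dH_rxn = -86.79 kJ:

-86.79 kJ


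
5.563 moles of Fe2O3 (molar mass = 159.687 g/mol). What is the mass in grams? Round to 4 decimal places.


mass = n * M
mass = 5.563 * 159.687
mass = 888.338781 g, rounded to 4 dp:

888.3388 g


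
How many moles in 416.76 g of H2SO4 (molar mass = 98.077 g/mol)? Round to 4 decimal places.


n = mass / M
n = 416.76 / 98.077
n = 4.24931431 mol, rounded to 4 dp:

4.2493 mol


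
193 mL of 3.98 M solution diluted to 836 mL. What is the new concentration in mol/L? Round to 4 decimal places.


Dilution: M1*V1 = M2*V2, solve for M2.
M2 = M1*V1 / V2
M2 = 3.98 * 193 / 836
M2 = 768.14 / 836
M2 = 0.91882775 mol/L, rounded to 4 dp:

0.9188 mol/L


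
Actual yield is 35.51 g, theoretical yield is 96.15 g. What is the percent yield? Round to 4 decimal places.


% yield = 100 * actual / theoretical
% yield = 100 * 35.51 / 96.15
% yield = 36.93187728 %, rounded to 4 dp:

36.9319 %


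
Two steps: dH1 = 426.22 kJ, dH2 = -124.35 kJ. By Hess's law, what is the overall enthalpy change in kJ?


Hess's law: enthalpy is a state function, so add the step enthalpies.
dH_total = dH1 + dH2 = 426.22 + (-124.35)
dH_total = 301.87 kJ:

301.87 kJ


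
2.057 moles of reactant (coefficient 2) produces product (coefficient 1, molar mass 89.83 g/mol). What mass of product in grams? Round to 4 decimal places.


Use the coefficient ratio to convert reactant moles to product moles, then multiply by the product's molar mass.
moles_P = moles_R * (coeff_P / coeff_R) = 2.057 * (1/2) = 1.0285
mass_P = moles_P * M_P = 1.0285 * 89.83
mass_P = 92.390155 g, rounded to 4 dp:

92.3902 g


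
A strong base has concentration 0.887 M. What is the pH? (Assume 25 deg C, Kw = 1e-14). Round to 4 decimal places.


A strong base dissociates completely, so [OH-] equals the given concentration.
pOH = -log10([OH-]) = -log10(0.887) = 0.052076
pH = 14 - pOH = 14 - 0.052076
pH = 13.947924, rounded to 4 dp:

13.9479


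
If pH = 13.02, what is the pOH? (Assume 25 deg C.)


At 25 deg C, pH + pOH = 14.
pOH = 14 - pH = 14 - 13.02
pOH = 0.98:

0.98


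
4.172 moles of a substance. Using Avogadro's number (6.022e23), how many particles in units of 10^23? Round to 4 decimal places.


N = n * NA, then divide by 1e23 for the requested units.
N / 1e23 = n * 6.022
N / 1e23 = 4.172 * 6.022
N / 1e23 = 25.123784, rounded to 4 dp:

25.1238


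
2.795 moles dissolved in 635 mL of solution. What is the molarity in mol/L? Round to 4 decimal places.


Convert volume to liters: V_L = V_mL / 1000.
V_L = 635 / 1000 = 0.635 L
M = n / V_L = 2.795 / 0.635
M = 4.4015748 mol/L, rounded to 4 dp:

4.4016 mol/L


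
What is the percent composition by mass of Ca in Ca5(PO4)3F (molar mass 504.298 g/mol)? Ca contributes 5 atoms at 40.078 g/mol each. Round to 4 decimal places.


pct = 100 * (n_elem * M_elem) / M_total
mass_contribution = 5 * 40.078 = 200.39 g/mol
pct = 100 * 200.39 / 504.298
pct = 39.73642568 %, rounded to 4 dp:

39.7364 %


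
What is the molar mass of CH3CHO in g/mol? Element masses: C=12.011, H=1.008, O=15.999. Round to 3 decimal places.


M = sum(count * atomic_mass) over atoms.
M = 2*12.011 + 4*1.008 + 1*15.999
M = 24.022 + 4.032 + 15.999
M = 44.053 g/mol, rounded to 3 dp:

44.053 g/mol


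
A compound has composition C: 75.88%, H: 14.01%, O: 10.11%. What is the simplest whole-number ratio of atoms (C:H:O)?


Assume 100 g of compound, divide each mass% by atomic mass to get moles, then normalize by the smallest to get a raw atom ratio.
Moles per 100 g: C: 75.88/12.011 = 6.3175, H: 14.01/1.008 = 13.8988, O: 10.11/15.999 = 0.6319
Raw ratio (divide by min = 0.6319): C: 9.997, H: 21.995, O: 1.0
Multiply by 1 to clear fractions: C: 9.997 ~= 10, H: 21.995 ~= 22, O: 1.0 ~= 1
Reduce by GCD to get the simplest whole-number ratio:

10:22:1


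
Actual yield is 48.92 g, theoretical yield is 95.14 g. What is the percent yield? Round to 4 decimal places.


% yield = 100 * actual / theoretical
% yield = 100 * 48.92 / 95.14
% yield = 51.41896153 %, rounded to 4 dp:

51.4190 %


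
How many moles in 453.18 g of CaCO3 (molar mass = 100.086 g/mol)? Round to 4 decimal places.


n = mass / M
n = 453.18 / 100.086
n = 4.527906 mol, rounded to 4 dp:

4.5279 mol


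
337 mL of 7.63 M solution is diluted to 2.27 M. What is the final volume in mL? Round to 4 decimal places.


Dilution: M1*V1 = M2*V2, solve for V2.
V2 = M1*V1 / M2
V2 = 7.63 * 337 / 2.27
V2 = 2571.31 / 2.27
V2 = 1132.73568282 mL, rounded to 4 dp:

1132.7357 mL


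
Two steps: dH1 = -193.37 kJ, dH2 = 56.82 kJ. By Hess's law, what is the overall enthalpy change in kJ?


Hess's law: enthalpy is a state function, so add the step enthalpies.
dH_total = dH1 + dH2 = -193.37 + (56.82)
dH_total = -136.55 kJ:

-136.55 kJ


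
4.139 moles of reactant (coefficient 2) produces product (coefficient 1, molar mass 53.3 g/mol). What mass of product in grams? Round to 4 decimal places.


Use the coefficient ratio to convert reactant moles to product moles, then multiply by the product's molar mass.
moles_P = moles_R * (coeff_P / coeff_R) = 4.139 * (1/2) = 2.0695
mass_P = moles_P * M_P = 2.0695 * 53.3
mass_P = 110.30435 g, rounded to 4 dp:

110.3044 g


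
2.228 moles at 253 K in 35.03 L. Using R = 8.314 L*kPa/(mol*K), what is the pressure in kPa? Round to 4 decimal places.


PV = nRT, solve for P = nRT / V.
nRT = 2.228 * 8.314 * 253 = 4686.4688
P = 4686.4688 / 35.03
P = 133.7844362 kPa, rounded to 4 dp:

133.7844 kPa


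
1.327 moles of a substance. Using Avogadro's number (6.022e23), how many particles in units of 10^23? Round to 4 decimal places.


N = n * NA, then divide by 1e23 for the requested units.
N / 1e23 = n * 6.022
N / 1e23 = 1.327 * 6.022
N / 1e23 = 7.991194, rounded to 4 dp:

7.9912


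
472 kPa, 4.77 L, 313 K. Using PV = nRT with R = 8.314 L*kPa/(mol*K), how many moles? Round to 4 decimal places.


PV = nRT, solve for n = PV / (RT).
PV = 472 * 4.77 = 2251.44
RT = 8.314 * 313 = 2602.282
n = 2251.44 / 2602.282
n = 0.8651791 mol, rounded to 4 dp:

0.8652 mol


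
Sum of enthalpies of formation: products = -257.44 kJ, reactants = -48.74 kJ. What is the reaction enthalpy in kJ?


dH_rxn = sum(dH_f products) - sum(dH_f reactants)
dH_rxn = -257.44 - (-48.74)
dH_rxn = -208.7 kJ:

-208.70 kJ


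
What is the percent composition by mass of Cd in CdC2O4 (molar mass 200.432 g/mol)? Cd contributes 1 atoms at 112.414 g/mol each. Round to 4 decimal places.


pct = 100 * (n_elem * M_elem) / M_total
mass_contribution = 1 * 112.414 = 112.414 g/mol
pct = 100 * 112.414 / 200.432
pct = 56.08585455 %, rounded to 4 dp:

56.0859 %


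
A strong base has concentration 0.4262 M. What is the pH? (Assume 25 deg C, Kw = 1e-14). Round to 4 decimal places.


A strong base dissociates completely, so [OH-] equals the given concentration.
pOH = -log10([OH-]) = -log10(0.4262) = 0.370387
pH = 14 - pOH = 14 - 0.370387
pH = 13.629613, rounded to 4 dp:

13.6296


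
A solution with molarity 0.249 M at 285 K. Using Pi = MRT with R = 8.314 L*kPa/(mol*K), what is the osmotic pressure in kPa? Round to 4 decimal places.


Osmotic pressure (van't Hoff): Pi = M*R*T.
RT = 8.314 * 285 = 2369.49
Pi = 0.249 * 2369.49
Pi = 590.00301 kPa, rounded to 4 dp:

590.0030 kPa


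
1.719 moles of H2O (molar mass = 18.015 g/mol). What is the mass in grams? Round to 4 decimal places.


mass = n * M
mass = 1.719 * 18.015
mass = 30.967785 g, rounded to 4 dp:

30.9678 g


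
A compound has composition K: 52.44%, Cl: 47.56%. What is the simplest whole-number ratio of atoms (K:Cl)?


Assume 100 g of compound, divide each mass% by atomic mass to get moles, then normalize by the smallest to get a raw atom ratio.
Moles per 100 g: K: 52.44/39.098 = 1.3412, Cl: 47.56/35.453 = 1.3415
Raw ratio (divide by min = 1.3412): K: 1.0, Cl: 1.0
Multiply by 1 to clear fractions: K: 1.0 ~= 1, Cl: 1.0 ~= 1
Reduce by GCD to get the simplest whole-number ratio:

1:1


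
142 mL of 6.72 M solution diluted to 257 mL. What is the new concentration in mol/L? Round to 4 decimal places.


Dilution: M1*V1 = M2*V2, solve for M2.
M2 = M1*V1 / V2
M2 = 6.72 * 142 / 257
M2 = 954.24 / 257
M2 = 3.71299611 mol/L, rounded to 4 dp:

3.7130 mol/L


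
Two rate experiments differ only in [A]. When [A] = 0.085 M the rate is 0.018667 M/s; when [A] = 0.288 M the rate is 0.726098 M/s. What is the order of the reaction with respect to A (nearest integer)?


Rate is proportional to [A]^n, so rate2/rate1 = ([A]2/[A]1)^n. Take logs to solve for n.
rate2/rate1 = 0.726098 / 0.018667 = 38.8974
[A]2/[A]1 = 0.288 / 0.085 = 3.3882
n = ln(38.8974) / ln(3.3882) = 3.0
Nearest integer order:

3


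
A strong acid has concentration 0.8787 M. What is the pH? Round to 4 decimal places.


A strong acid dissociates completely, so [H+] equals the given concentration.
pH = -log10([H+]) = -log10(0.8787)
pH = 0.05615937, rounded to 4 dp:

0.0562


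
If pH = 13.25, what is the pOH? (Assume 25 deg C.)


At 25 deg C, pH + pOH = 14.
pOH = 14 - pH = 14 - 13.25
pOH = 0.75:

0.75


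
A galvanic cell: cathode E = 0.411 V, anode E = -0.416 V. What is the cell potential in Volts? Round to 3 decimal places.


Standard cell potential: E_cell = E_cathode - E_anode.
E_cell = 0.411 - (-0.416)
E_cell = 0.827 V, rounded to 3 dp:

0.827 V


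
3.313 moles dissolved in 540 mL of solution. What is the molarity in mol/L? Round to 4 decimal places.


Convert volume to liters: V_L = V_mL / 1000.
V_L = 540 / 1000 = 0.54 L
M = n / V_L = 3.313 / 0.54
M = 6.13518519 mol/L, rounded to 4 dp:

6.1352 mol/L


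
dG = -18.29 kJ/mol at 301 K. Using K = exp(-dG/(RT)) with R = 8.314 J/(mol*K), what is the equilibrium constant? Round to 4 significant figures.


dG is in kJ/mol; multiply by 1000 to match R in J/(mol*K).
RT = 8.314 * 301 = 2502.514 J/mol
exponent = -dG*1000 / (RT) = -(-18.29*1000) / 2502.514 = 7.30865042
K = exp(7.30865042)
K = 1493.1607, rounded to 4 significant figures:

1493


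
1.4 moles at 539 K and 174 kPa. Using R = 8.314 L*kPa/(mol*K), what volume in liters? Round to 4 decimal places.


PV = nRT, solve for V = nRT / P.
nRT = 1.4 * 8.314 * 539 = 6273.7444
V = 6273.7444 / 174
V = 36.0560023 L, rounded to 4 dp:

36.0560 L


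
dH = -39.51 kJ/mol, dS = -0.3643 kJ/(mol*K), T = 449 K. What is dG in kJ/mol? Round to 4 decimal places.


Gibbs: dG = dH - T*dS (consistent units, dS already in kJ/(mol*K)).
T*dS = 449 * -0.3643 = -163.5707
dG = -39.51 - (-163.5707)
dG = 124.0607 kJ/mol, rounded to 4 dp:

124.0607 kJ/mol


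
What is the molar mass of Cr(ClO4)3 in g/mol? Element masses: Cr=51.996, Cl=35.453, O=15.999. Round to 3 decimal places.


M = sum(count * atomic_mass) over atoms.
M = 1*51.996 + 3*35.453 + 12*15.999
M = 51.996 + 106.359 + 191.988
M = 350.343 g/mol, rounded to 3 dp:

350.343 g/mol


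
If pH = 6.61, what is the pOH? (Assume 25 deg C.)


At 25 deg C, pH + pOH = 14.
pOH = 14 - pH = 14 - 6.61
pOH = 7.39:

7.39


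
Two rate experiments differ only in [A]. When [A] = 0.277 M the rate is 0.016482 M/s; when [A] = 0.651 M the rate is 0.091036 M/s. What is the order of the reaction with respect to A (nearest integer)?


Rate is proportional to [A]^n, so rate2/rate1 = ([A]2/[A]1)^n. Take logs to solve for n.
rate2/rate1 = 0.091036 / 0.016482 = 5.5234
[A]2/[A]1 = 0.651 / 0.277 = 2.3502
n = ln(5.5234) / ln(2.3502) = 2.0
Nearest integer order:

2


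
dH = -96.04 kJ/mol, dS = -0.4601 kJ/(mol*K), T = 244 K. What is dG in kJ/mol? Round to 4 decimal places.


Gibbs: dG = dH - T*dS (consistent units, dS already in kJ/(mol*K)).
T*dS = 244 * -0.4601 = -112.2644
dG = -96.04 - (-112.2644)
dG = 16.2244 kJ/mol, rounded to 4 dp:

16.2244 kJ/mol


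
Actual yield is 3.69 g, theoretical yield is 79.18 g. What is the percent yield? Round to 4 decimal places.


% yield = 100 * actual / theoretical
% yield = 100 * 3.69 / 79.18
% yield = 4.66026774 %, rounded to 4 dp:

4.6603 %


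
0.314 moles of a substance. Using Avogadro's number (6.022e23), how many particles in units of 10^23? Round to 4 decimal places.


N = n * NA, then divide by 1e23 for the requested units.
N / 1e23 = n * 6.022
N / 1e23 = 0.314 * 6.022
N / 1e23 = 1.890908, rounded to 4 dp:

1.8909


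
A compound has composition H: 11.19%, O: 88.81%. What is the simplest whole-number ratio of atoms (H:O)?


Assume 100 g of compound, divide each mass% by atomic mass to get moles, then normalize by the smallest to get a raw atom ratio.
Moles per 100 g: H: 11.19/1.008 = 11.1012, O: 88.81/15.999 = 5.551
Raw ratio (divide by min = 5.551): H: 2.0, O: 1.0
Multiply by 1 to clear fractions: H: 2.0 ~= 2, O: 1.0 ~= 1
Reduce by GCD to get the simplest whole-number ratio:

2:1


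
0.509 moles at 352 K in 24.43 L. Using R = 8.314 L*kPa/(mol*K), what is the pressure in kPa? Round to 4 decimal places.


PV = nRT, solve for P = nRT / V.
nRT = 0.509 * 8.314 * 352 = 1489.6028
P = 1489.6028 / 24.43
P = 60.97432665 kPa, rounded to 4 dp:

60.9743 kPa


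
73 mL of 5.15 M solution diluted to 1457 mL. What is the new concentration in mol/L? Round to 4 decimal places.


Dilution: M1*V1 = M2*V2, solve for M2.
M2 = M1*V1 / V2
M2 = 5.15 * 73 / 1457
M2 = 375.95 / 1457
M2 = 0.2580302 mol/L, rounded to 4 dp:

0.2580 mol/L


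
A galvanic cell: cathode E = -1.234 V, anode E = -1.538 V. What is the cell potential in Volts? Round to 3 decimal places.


Standard cell potential: E_cell = E_cathode - E_anode.
E_cell = -1.234 - (-1.538)
E_cell = 0.304 V, rounded to 3 dp:

0.304 V


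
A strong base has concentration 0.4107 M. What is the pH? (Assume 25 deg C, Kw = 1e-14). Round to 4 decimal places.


A strong base dissociates completely, so [OH-] equals the given concentration.
pOH = -log10([OH-]) = -log10(0.4107) = 0.386475
pH = 14 - pOH = 14 - 0.386475
pH = 13.613525, rounded to 4 dp:

13.6135


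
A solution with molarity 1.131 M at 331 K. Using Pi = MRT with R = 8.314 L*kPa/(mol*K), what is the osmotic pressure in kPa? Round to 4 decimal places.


Osmotic pressure (van't Hoff): Pi = M*R*T.
RT = 8.314 * 331 = 2751.934
Pi = 1.131 * 2751.934
Pi = 3112.437354 kPa, rounded to 4 dp:

3112.4374 kPa


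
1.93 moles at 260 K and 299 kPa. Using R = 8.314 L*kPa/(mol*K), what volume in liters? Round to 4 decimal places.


PV = nRT, solve for V = nRT / P.
nRT = 1.93 * 8.314 * 260 = 4171.9652
V = 4171.9652 / 299
V = 13.95306087 L, rounded to 4 dp:

13.9531 L


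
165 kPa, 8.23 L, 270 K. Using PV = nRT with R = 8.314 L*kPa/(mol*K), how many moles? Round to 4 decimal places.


PV = nRT, solve for n = PV / (RT).
PV = 165 * 8.23 = 1357.95
RT = 8.314 * 270 = 2244.78
n = 1357.95 / 2244.78
n = 0.60493679 mol, rounded to 4 dp:

0.6049 mol


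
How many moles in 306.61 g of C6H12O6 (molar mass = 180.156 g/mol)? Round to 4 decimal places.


n = mass / M
n = 306.61 / 180.156
n = 1.7019139 mol, rounded to 4 dp:

1.7019 mol


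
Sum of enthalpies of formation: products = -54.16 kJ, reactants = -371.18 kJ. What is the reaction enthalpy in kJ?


dH_rxn = sum(dH_f products) - sum(dH_f reactants)
dH_rxn = -54.16 - (-371.18)
dH_rxn = 317.02 kJ:

317.02 kJ


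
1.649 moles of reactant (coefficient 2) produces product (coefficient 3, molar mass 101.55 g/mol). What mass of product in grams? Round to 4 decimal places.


Use the coefficient ratio to convert reactant moles to product moles, then multiply by the product's molar mass.
moles_P = moles_R * (coeff_P / coeff_R) = 1.649 * (3/2) = 2.4735
mass_P = moles_P * M_P = 2.4735 * 101.55
mass_P = 251.183925 g, rounded to 4 dp:

251.1839 g


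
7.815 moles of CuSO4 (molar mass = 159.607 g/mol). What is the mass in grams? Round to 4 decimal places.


mass = n * M
mass = 7.815 * 159.607
mass = 1247.328705 g, rounded to 4 dp:

1247.3287 g


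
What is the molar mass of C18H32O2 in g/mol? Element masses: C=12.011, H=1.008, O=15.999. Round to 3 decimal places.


M = sum(count * atomic_mass) over atoms.
M = 18*12.011 + 32*1.008 + 2*15.999
M = 216.198 + 32.256 + 31.998
M = 280.452 g/mol, rounded to 3 dp:

280.452 g/mol


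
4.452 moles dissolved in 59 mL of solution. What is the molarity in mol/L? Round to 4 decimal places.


Convert volume to liters: V_L = V_mL / 1000.
V_L = 59 / 1000 = 0.059 L
M = n / V_L = 4.452 / 0.059
M = 75.45762712 mol/L, rounded to 4 dp:

75.4576 mol/L


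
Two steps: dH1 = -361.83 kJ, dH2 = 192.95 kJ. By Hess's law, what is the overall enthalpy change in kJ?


Hess's law: enthalpy is a state function, so add the step enthalpies.
dH_total = dH1 + dH2 = -361.83 + (192.95)
dH_total = -168.88 kJ:

-168.88 kJ


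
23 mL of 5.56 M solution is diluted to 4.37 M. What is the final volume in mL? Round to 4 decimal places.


Dilution: M1*V1 = M2*V2, solve for V2.
V2 = M1*V1 / M2
V2 = 5.56 * 23 / 4.37
V2 = 127.88 / 4.37
V2 = 29.26315789 mL, rounded to 4 dp:

29.2632 mL


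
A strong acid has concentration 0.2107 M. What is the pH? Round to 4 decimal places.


A strong acid dissociates completely, so [H+] equals the given concentration.
pH = -log10([H+]) = -log10(0.2107)
pH = 0.67633546, rounded to 4 dp:

0.6763


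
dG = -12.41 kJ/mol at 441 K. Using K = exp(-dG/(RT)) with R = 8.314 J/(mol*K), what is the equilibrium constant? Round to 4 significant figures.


dG is in kJ/mol; multiply by 1000 to match R in J/(mol*K).
RT = 8.314 * 441 = 3666.474 J/mol
exponent = -dG*1000 / (RT) = -(-12.41*1000) / 3666.474 = 3.38472331
K = exp(3.38472331)
K = 29.509827, rounded to 4 significant figures:

29.51


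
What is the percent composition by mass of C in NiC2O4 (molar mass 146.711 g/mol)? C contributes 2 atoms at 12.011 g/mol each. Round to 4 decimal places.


pct = 100 * (n_elem * M_elem) / M_total
mass_contribution = 2 * 12.011 = 24.022 g/mol
pct = 100 * 24.022 / 146.711
pct = 16.37368704 %, rounded to 4 dp:

16.3737 %


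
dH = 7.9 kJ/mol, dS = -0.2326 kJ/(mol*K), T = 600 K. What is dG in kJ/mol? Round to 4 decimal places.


Gibbs: dG = dH - T*dS (consistent units, dS already in kJ/(mol*K)).
T*dS = 600 * -0.2326 = -139.56
dG = 7.9 - (-139.56)
dG = 147.46 kJ/mol, rounded to 4 dp:

147.4600 kJ/mol


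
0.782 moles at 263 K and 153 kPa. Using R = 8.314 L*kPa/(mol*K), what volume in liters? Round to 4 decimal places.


PV = nRT, solve for V = nRT / P.
nRT = 0.782 * 8.314 * 263 = 1709.9071
V = 1709.9071 / 153
V = 11.1758634 L, rounded to 4 dp:

11.1759 L


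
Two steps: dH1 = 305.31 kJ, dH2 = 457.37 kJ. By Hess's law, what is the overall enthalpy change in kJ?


Hess's law: enthalpy is a state function, so add the step enthalpies.
dH_total = dH1 + dH2 = 305.31 + (457.37)
dH_total = 762.68 kJ:

762.68 kJ


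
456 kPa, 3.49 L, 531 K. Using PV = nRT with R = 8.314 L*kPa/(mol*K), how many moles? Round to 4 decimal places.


PV = nRT, solve for n = PV / (RT).
PV = 456 * 3.49 = 1591.44
RT = 8.314 * 531 = 4414.734
n = 1591.44 / 4414.734
n = 0.36048378 mol, rounded to 4 dp:

0.3605 mol


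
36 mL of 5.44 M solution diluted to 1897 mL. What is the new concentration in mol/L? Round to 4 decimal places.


Dilution: M1*V1 = M2*V2, solve for M2.
M2 = M1*V1 / V2
M2 = 5.44 * 36 / 1897
M2 = 195.84 / 1897
M2 = 0.10323669 mol/L, rounded to 4 dp:

0.1032 mol/L


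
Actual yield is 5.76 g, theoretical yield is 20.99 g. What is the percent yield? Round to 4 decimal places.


% yield = 100 * actual / theoretical
% yield = 100 * 5.76 / 20.99
% yield = 27.44163888 %, rounded to 4 dp:

27.4416 %


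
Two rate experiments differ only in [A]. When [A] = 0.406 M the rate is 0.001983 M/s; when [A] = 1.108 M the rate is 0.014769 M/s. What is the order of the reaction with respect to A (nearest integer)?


Rate is proportional to [A]^n, so rate2/rate1 = ([A]2/[A]1)^n. Take logs to solve for n.
rate2/rate1 = 0.014769 / 0.001983 = 7.4478
[A]2/[A]1 = 1.108 / 0.406 = 2.7291
n = ln(7.4478) / ln(2.7291) = 2.0
Nearest integer order:

2


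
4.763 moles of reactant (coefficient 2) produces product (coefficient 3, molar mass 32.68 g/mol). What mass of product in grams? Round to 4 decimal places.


Use the coefficient ratio to convert reactant moles to product moles, then multiply by the product's molar mass.
moles_P = moles_R * (coeff_P / coeff_R) = 4.763 * (3/2) = 7.1445
mass_P = moles_P * M_P = 7.1445 * 32.68
mass_P = 233.48226 g, rounded to 4 dp:

233.4823 g


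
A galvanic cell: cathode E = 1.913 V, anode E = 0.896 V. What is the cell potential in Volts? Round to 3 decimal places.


Standard cell potential: E_cell = E_cathode - E_anode.
E_cell = 1.913 - (0.896)
E_cell = 1.017 V, rounded to 3 dp:

1.017 V


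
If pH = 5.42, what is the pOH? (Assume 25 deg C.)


At 25 deg C, pH + pOH = 14.
pOH = 14 - pH = 14 - 5.42
pOH = 8.58:

8.58


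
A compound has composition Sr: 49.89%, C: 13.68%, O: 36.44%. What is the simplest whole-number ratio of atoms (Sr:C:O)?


Assume 100 g of compound, divide each mass% by atomic mass to get moles, then normalize by the smallest to get a raw atom ratio.
Moles per 100 g: Sr: 49.89/87.62 = 0.5694, C: 13.68/12.011 = 1.139, O: 36.44/15.999 = 2.2776
Raw ratio (divide by min = 0.5694): Sr: 1.0, C: 2.0, O: 4.0
Multiply by 1 to clear fractions: Sr: 1.0 ~= 1, C: 2.0 ~= 2, O: 4.0 ~= 4
Reduce by GCD to get the simplest whole-number ratio:

1:2:4


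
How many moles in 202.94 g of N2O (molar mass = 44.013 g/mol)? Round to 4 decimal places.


n = mass / M
n = 202.94 / 44.013
n = 4.61091041 mol, rounded to 4 dp:

4.6109 mol


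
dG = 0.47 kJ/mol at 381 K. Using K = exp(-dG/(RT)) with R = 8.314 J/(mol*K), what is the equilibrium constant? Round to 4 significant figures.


dG is in kJ/mol; multiply by 1000 to match R in J/(mol*K).
RT = 8.314 * 381 = 3167.634 J/mol
exponent = -dG*1000 / (RT) = -(0.47*1000) / 3167.634 = -0.14837573
K = exp(-0.14837573)
K = 0.86210713, rounded to 4 significant figures:

0.8621


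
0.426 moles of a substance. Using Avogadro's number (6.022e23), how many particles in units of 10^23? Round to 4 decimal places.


N = n * NA, then divide by 1e23 for the requested units.
N / 1e23 = n * 6.022
N / 1e23 = 0.426 * 6.022
N / 1e23 = 2.565372, rounded to 4 dp:

2.5654


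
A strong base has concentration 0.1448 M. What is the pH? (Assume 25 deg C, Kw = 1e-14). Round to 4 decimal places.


A strong base dissociates completely, so [OH-] equals the given concentration.
pOH = -log10([OH-]) = -log10(0.1448) = 0.839231
pH = 14 - pOH = 14 - 0.839231
pH = 13.160769, rounded to 4 dp:

13.1608


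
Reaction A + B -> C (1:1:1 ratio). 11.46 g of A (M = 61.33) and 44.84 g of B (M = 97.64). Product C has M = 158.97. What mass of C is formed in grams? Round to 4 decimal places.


Find moles of each reactant; the smaller value is the limiting reagent in a 1:1:1 reaction, so moles_C equals moles of the limiter.
n_A = mass_A / M_A = 11.46 / 61.33 = 0.186858 mol
n_B = mass_B / M_B = 44.84 / 97.64 = 0.459238 mol
Limiting reagent: A (smaller), n_limiting = 0.186858 mol
mass_C = n_limiting * M_C = 0.186858 * 158.97
mass_C = 29.70481626 g, rounded to 4 dp:

29.7048 g


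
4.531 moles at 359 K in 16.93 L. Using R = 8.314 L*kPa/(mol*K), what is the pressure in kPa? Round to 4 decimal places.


PV = nRT, solve for P = nRT / V.
nRT = 4.531 * 8.314 * 359 = 13523.7935
P = 13523.7935 / 16.93
P = 798.80646781 kPa, rounded to 4 dp:

798.8065 kPa


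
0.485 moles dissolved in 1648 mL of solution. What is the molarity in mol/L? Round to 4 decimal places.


Convert volume to liters: V_L = V_mL / 1000.
V_L = 1648 / 1000 = 1.648 L
M = n / V_L = 0.485 / 1.648
M = 0.29429612 mol/L, rounded to 4 dp:

0.2943 mol/L


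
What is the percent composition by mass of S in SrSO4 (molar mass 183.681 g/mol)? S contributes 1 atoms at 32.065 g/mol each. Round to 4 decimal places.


pct = 100 * (n_elem * M_elem) / M_total
mass_contribution = 1 * 32.065 = 32.065 g/mol
pct = 100 * 32.065 / 183.681
pct = 17.45689538 %, rounded to 4 dp:

17.4569 %


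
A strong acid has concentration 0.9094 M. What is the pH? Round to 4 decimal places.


A strong acid dissociates completely, so [H+] equals the given concentration.
pH = -log10([H+]) = -log10(0.9094)
pH = 0.04124505, rounded to 4 dp:

0.0412


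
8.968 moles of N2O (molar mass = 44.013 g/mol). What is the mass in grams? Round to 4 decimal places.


mass = n * M
mass = 8.968 * 44.013
mass = 394.708584 g, rounded to 4 dp:

394.7086 g


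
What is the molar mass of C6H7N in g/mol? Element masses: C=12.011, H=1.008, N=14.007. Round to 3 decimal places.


M = sum(count * atomic_mass) over atoms.
M = 6*12.011 + 7*1.008 + 1*14.007
M = 72.066 + 7.056 + 14.007
M = 93.129 g/mol, rounded to 3 dp:

93.129 g/mol


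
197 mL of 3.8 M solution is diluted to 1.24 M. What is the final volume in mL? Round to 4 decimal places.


Dilution: M1*V1 = M2*V2, solve for V2.
V2 = M1*V1 / M2
V2 = 3.8 * 197 / 1.24
V2 = 748.6 / 1.24
V2 = 603.70967742 mL, rounded to 4 dp:

603.7097 mL


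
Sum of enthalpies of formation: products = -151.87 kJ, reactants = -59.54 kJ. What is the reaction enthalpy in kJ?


dH_rxn = sum(dH_f products) - sum(dH_f reactants)
dH_rxn = -151.87 - (-59.54)
dH_rxn = -92.33 kJ:

-92.33 kJ


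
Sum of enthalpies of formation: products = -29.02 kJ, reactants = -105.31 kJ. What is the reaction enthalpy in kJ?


dH_rxn = sum(dH_f products) - sum(dH_f reactants)
dH_rxn = -29.02 - (-105.31)
dH_rxn = 76.29 kJ:

76.29 kJ


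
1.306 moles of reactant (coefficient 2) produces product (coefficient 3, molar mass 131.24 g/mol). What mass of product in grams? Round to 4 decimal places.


Use the coefficient ratio to convert reactant moles to product moles, then multiply by the product's molar mass.
moles_P = moles_R * (coeff_P / coeff_R) = 1.306 * (3/2) = 1.959
mass_P = moles_P * M_P = 1.959 * 131.24
mass_P = 257.09916 g, rounded to 4 dp:

257.0992 g


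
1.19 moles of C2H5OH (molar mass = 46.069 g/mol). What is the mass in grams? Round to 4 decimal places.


mass = n * M
mass = 1.19 * 46.069
mass = 54.82211 g, rounded to 4 dp:

54.8221 g


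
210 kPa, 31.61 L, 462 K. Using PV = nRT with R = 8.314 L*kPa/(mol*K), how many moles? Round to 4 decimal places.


PV = nRT, solve for n = PV / (RT).
PV = 210 * 31.61 = 6638.1
RT = 8.314 * 462 = 3841.068
n = 6638.1 / 3841.068
n = 1.72819122 mol, rounded to 4 dp:

1.7282 mol


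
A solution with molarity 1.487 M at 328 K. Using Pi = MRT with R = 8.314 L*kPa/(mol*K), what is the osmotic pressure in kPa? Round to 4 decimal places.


Osmotic pressure (van't Hoff): Pi = M*R*T.
RT = 8.314 * 328 = 2726.992
Pi = 1.487 * 2726.992
Pi = 4055.037104 kPa, rounded to 4 dp:

4055.0371 kPa


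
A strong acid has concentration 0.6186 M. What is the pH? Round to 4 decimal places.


A strong acid dissociates completely, so [H+] equals the given concentration.
pH = -log10([H+]) = -log10(0.6186)
pH = 0.20859008, rounded to 4 dp:

0.2086


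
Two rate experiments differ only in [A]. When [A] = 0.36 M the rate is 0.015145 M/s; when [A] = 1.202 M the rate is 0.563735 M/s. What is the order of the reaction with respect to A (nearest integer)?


Rate is proportional to [A]^n, so rate2/rate1 = ([A]2/[A]1)^n. Take logs to solve for n.
rate2/rate1 = 0.563735 / 0.015145 = 37.2225
[A]2/[A]1 = 1.202 / 0.36 = 3.3389
n = ln(37.2225) / ln(3.3389) = 3.0
Nearest integer order:

3


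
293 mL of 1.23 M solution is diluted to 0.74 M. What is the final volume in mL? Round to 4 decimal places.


Dilution: M1*V1 = M2*V2, solve for V2.
V2 = M1*V1 / M2
V2 = 1.23 * 293 / 0.74
V2 = 360.39 / 0.74
V2 = 487.01351351 mL, rounded to 4 dp:

487.0135 mL


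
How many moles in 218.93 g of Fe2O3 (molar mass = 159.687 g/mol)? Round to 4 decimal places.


n = mass / M
n = 218.93 / 159.687
n = 1.37099451 mol, rounded to 4 dp:

1.3710 mol


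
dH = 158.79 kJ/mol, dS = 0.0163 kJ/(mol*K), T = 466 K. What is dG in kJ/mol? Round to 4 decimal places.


Gibbs: dG = dH - T*dS (consistent units, dS already in kJ/(mol*K)).
T*dS = 466 * 0.0163 = 7.5958
dG = 158.79 - (7.5958)
dG = 151.1942 kJ/mol, rounded to 4 dp:

151.1942 kJ/mol


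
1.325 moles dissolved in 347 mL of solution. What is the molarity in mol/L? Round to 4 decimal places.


Convert volume to liters: V_L = V_mL / 1000.
V_L = 347 / 1000 = 0.347 L
M = n / V_L = 1.325 / 0.347
M = 3.8184438 mol/L, rounded to 4 dp:

3.8184 mol/L


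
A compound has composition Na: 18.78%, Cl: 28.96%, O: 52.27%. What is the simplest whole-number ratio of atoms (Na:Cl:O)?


Assume 100 g of compound, divide each mass% by atomic mass to get moles, then normalize by the smallest to get a raw atom ratio.
Moles per 100 g: Na: 18.78/22.99 = 0.8169, Cl: 28.96/35.453 = 0.8169, O: 52.27/15.999 = 3.2671
Raw ratio (divide by min = 0.8169): Na: 1.0, Cl: 1.0, O: 4.0
Multiply by 1 to clear fractions: Na: 1.0 ~= 1, Cl: 1.0 ~= 1, O: 4.0 ~= 4
Reduce by GCD to get the simplest whole-number ratio:

1:1:4


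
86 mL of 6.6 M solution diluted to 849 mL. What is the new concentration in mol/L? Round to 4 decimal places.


Dilution: M1*V1 = M2*V2, solve for M2.
M2 = M1*V1 / V2
M2 = 6.6 * 86 / 849
M2 = 567.6 / 849
M2 = 0.66855124 mol/L, rounded to 4 dp:

0.6686 mol/L


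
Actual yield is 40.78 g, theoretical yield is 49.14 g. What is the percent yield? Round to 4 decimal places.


% yield = 100 * actual / theoretical
% yield = 100 * 40.78 / 49.14
% yield = 82.98738299 %, rounded to 4 dp:

82.9874 %


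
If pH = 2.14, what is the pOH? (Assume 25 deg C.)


At 25 deg C, pH + pOH = 14.
pOH = 14 - pH = 14 - 2.14
pOH = 11.86:

11.86


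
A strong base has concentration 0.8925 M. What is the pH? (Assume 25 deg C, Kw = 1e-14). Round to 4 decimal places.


A strong base dissociates completely, so [OH-] equals the given concentration.
pOH = -log10([OH-]) = -log10(0.8925) = 0.049392
pH = 14 - pOH = 14 - 0.049392
pH = 13.950608, rounded to 4 dp:

13.9506


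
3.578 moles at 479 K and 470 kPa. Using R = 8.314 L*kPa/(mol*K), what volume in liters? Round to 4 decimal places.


PV = nRT, solve for V = nRT / P.
nRT = 3.578 * 8.314 * 479 = 14249.0487
V = 14249.0487 / 470
V = 30.31712489 L, rounded to 4 dp:

30.3171 L


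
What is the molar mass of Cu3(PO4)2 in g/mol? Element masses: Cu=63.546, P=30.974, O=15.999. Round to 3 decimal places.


M = sum(count * atomic_mass) over atoms.
M = 3*63.546 + 2*30.974 + 8*15.999
M = 190.638 + 61.948 + 127.992
M = 380.578 g/mol, rounded to 3 dp:

380.578 g/mol


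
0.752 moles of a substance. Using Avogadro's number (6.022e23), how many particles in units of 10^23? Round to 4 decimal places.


N = n * NA, then divide by 1e23 for the requested units.
N / 1e23 = n * 6.022
N / 1e23 = 0.752 * 6.022
N / 1e23 = 4.528544, rounded to 4 dp:

4.5285


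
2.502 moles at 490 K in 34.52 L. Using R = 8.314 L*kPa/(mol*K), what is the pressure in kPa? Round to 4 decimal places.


PV = nRT, solve for P = nRT / V.
nRT = 2.502 * 8.314 * 490 = 10192.7977
P = 10192.7977 / 34.52
P = 295.27223928 kPa, rounded to 4 dp:

295.2722 kPa


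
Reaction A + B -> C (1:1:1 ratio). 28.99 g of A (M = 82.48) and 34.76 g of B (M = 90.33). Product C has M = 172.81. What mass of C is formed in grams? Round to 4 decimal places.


Find moles of each reactant; the smaller value is the limiting reagent in a 1:1:1 reaction, so moles_C equals moles of the limiter.
n_A = mass_A / M_A = 28.99 / 82.48 = 0.351479 mol
n_B = mass_B / M_B = 34.76 / 90.33 = 0.384811 mol
Limiting reagent: A (smaller), n_limiting = 0.351479 mol
mass_C = n_limiting * M_C = 0.351479 * 172.81
mass_C = 60.73908599 g, rounded to 4 dp:

60.7391 g


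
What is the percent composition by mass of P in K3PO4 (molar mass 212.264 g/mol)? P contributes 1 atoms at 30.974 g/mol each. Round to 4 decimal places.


pct = 100 * (n_elem * M_elem) / M_total
mass_contribution = 1 * 30.974 = 30.974 g/mol
pct = 100 * 30.974 / 212.264
pct = 14.59220593 %, rounded to 4 dp:

14.5922 %


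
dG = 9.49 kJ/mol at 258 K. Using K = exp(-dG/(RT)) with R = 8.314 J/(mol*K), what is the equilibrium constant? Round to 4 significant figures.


dG is in kJ/mol; multiply by 1000 to match R in J/(mol*K).
RT = 8.314 * 258 = 2145.012 J/mol
exponent = -dG*1000 / (RT) = -(9.49*1000) / 2145.012 = -4.42421767
K = exp(-4.42421767)
K = 0.011983583, rounded to 4 significant figures:

0.01198


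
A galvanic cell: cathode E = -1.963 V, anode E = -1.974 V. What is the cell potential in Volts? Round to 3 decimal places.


Standard cell potential: E_cell = E_cathode - E_anode.
E_cell = -1.963 - (-1.974)
E_cell = 0.011 V, rounded to 3 dp:

0.011 V


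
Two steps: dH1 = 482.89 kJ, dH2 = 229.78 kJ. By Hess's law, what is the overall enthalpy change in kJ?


Hess's law: enthalpy is a state function, so add the step enthalpies.
dH_total = dH1 + dH2 = 482.89 + (229.78)
dH_total = 712.67 kJ:

712.67 kJ


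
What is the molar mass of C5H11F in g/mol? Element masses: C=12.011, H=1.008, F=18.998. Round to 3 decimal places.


M = sum(count * atomic_mass) over atoms.
M = 5*12.011 + 11*1.008 + 1*18.998
M = 60.055 + 11.088 + 18.998
M = 90.141 g/mol, rounded to 3 dp:

90.141 g/mol


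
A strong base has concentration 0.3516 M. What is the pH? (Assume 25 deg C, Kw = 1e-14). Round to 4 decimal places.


A strong base dissociates completely, so [OH-] equals the given concentration.
pOH = -log10([OH-]) = -log10(0.3516) = 0.453951
pH = 14 - pOH = 14 - 0.453951
pH = 13.546049, rounded to 4 dp:

13.5460


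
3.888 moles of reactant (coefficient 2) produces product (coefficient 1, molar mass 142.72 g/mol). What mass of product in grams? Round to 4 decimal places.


Use the coefficient ratio to convert reactant moles to product moles, then multiply by the product's molar mass.
moles_P = moles_R * (coeff_P / coeff_R) = 3.888 * (1/2) = 1.944
mass_P = moles_P * M_P = 1.944 * 142.72
mass_P = 277.44768 g, rounded to 4 dp:

277.4477 g


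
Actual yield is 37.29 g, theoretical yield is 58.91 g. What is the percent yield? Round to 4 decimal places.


% yield = 100 * actual / theoretical
% yield = 100 * 37.29 / 58.91
% yield = 63.29994907 %, rounded to 4 dp:

63.2999 %


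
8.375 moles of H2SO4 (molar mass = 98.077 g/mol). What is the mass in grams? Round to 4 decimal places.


mass = n * M
mass = 8.375 * 98.077
mass = 821.394875 g, rounded to 4 dp:

821.3949 g


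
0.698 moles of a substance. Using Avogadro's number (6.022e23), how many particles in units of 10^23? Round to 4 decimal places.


N = n * NA, then divide by 1e23 for the requested units.
N / 1e23 = n * 6.022
N / 1e23 = 0.698 * 6.022
N / 1e23 = 4.203356, rounded to 4 dp:

4.2034


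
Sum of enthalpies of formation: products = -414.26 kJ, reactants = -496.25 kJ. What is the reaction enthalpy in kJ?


dH_rxn = sum(dH_f products) - sum(dH_f reactants)
dH_rxn = -414.26 - (-496.25)
dH_rxn = 81.99 kJ:

81.99 kJ


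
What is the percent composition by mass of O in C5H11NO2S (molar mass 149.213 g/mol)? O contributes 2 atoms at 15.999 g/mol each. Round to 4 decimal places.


pct = 100 * (n_elem * M_elem) / M_total
mass_contribution = 2 * 15.999 = 31.998 g/mol
pct = 100 * 31.998 / 149.213
pct = 21.44451221 %, rounded to 4 dp:

21.4445 %
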